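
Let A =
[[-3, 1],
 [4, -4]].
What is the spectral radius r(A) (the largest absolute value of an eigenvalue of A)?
r(A) = (7 + sqrt(17))/2 ≈ 5.5616

The eigenvalues of A are the roots of its characteristic polynomial. With M = A (coefficients from the trace and determinant):
  p(λ) = det(λ I - M) = λ^2 + 7λ + 8.
For λ^2 + 7λ + 8 the discriminant is 17. It is nonnegative but not a perfect square, so the roots are real and irrational: λ = (-7 ± sqrt(17))/2 ≈ -1.4384, -5.5616.
Thus the eigenvalues (to 4 decimals) are -1.4384 (modulus 1.4384); -5.5616 (modulus 5.5616). The spectral radius is the largest modulus: r(A) = (7 + sqrt(17))/2 ≈ 5.5616. (Cross-check: r(A) ≤ ||A||_2 ≈ 6.3574; equality holds whenever A is normal, though it can also hold for some non-normal A.)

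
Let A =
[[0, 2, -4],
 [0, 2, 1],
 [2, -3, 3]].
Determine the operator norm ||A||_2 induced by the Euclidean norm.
||A||_2 ≈ 6.2584 (= sqrt(largest eigenvalue of A^T A))

||A||_2 = sigma_max(A) = sqrt(lambda_max(A^T A)). Form the symmetric matrix M = A^T A =
[[4, -6, 6],
 [-6, 17, -15],
 [6, -15, 26]].
Its characteristic polynomial (trace, sum of principal 2x2 minors, determinant of M give the coefficients) is
  p(λ) = det(λ I - M) = λ^3 - 47λ^2 + 317λ - 400.
No integer candidate from the rational root theorem (±divisors of 400) is a root, so the roots are irrational. The cubic discriminant is Δ = 31396149 > 0, so there are three distinct real roots. p(1) = -129 and p(2) = 54 have opposite signs, so a root lies in (1, 2); Newton's method refines it to λ ≈ 1.6524. p(6) = 26 and p(7) = -141 have opposite signs, so a root lies in (6, 7); Newton's method refines it to λ ≈ 6.1803. p(39) = -205 and p(40) = 1080 have opposite signs, so a root lies in (39, 40); Newton's method refines it to λ ≈ 39.1672. Check (Vieta): the three roots sum to 47, matching tr M = 47.
So the eigenvalues of A^T A are ≈ 1.6524, 6.1803, 39.1672 (all ≥ 0, as they must be for A^T A). The largest is λ_max ≈ 39.1672, hence ||A||_2 = sqrt(λ_max) ≈ 6.2584.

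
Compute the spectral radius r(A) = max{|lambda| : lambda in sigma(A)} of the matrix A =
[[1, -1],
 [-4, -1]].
r(A) = sqrt(20)/2 ≈ 2.2361

The eigenvalues of A are the roots of its characteristic polynomial. With M = A (coefficients from the trace and determinant):
  p(λ) = det(λ I - M) = λ^2 - 5.
For λ^2 - 5 the discriminant is 20. It is nonnegative but not a perfect square, so the roots are real and irrational: λ = ± sqrt(20)/2 ≈ 2.2361, -2.2361.
Thus the eigenvalues (to 4 decimals) are 2.2361 (modulus 2.2361); -2.2361 (modulus 2.2361). The spectral radius is the largest modulus: r(A) = sqrt(20)/2 ≈ 2.2361. (Cross-check: r(A) ≤ ||A||_2 ≈ 4.1926; equality holds whenever A is normal, though it can also hold for some non-normal A.)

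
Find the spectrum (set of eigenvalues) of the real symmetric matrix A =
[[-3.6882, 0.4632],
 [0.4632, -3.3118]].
sigma(A) ≈ {-4, -3}

A is real symmetric, so its spectrum consists of real eigenvalues. Expanding the characteristic polynomial of the displayed matrix gives
  det(λ I - A) = p(λ) = λ^2 + (7)λ + (12).
Solving p(λ) = 0 yields eigenvalues ≈ -4, -3. (A is shown rounded to 4 decimals, so these recover the underlying integer eigenvalues to within that precision.)
Verification: the trace of A = -7 equals the sum of eigenvalues -7, and det(A) ≈ 12.0000 matches the eigenvalue product 12.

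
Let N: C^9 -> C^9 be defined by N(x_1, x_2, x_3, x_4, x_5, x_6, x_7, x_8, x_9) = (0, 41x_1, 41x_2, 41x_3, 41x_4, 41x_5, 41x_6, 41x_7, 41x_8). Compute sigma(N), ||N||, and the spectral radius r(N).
sigma(N) = {0}; ||N|| = 41; r(N) = 0. (N is nilpotent with N^9 = 0.)

On C^9, N is a strictly lower-triangular matrix with 41 on the subdiagonal and zeros elsewhere, so its characteristic polynomial is lambda^9 and every eigenvalue is 0: sigma(N) = {0}. For the operator norm, N e_i = 41e_{i+1} for i = 1, ..., 8 and N e_9 = 0, so the singular values of N are 41 (with multiplicity 8) and 0; hence ||N|| = 41. The spectral radius r(N) = max|lambda| = 0. Note ||N|| > r(N) — characteristic of non-normal nilpotent operators. Indeed N^9 = 0.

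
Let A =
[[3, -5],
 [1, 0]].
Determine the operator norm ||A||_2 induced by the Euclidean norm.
||A||_2 = sqrt((35 + sqrt(1125))/2) ≈ 5.8541 (= sqrt(largest eigenvalue of A^T A))

||A||_2 = sigma_max(A) = sqrt(lambda_max(A^T A)). Form the symmetric matrix M = A^T A =
[[10, -15],
 [-15, 25]].
Its characteristic polynomial (trace, determinant of M give the coefficients) is
  p(λ) = det(λ I - M) = λ^2 - 35λ + 25.
For λ^2 - 35λ + 25 the discriminant is 1125. It is nonnegative but not a perfect square, so the roots are real and irrational: λ = (35 ± sqrt(1125))/2 ≈ 34.2705, 0.7295.
So the eigenvalues of A^T A are ≈ 0.7295, 34.2705 (all ≥ 0, as they must be for A^T A). The largest is λ_max = (35 + sqrt(1125))/2 ≈ 34.2705, hence ||A||_2 = sqrt(λ_max) = sqrt((35 + sqrt(1125))/2) ≈ 5.8541.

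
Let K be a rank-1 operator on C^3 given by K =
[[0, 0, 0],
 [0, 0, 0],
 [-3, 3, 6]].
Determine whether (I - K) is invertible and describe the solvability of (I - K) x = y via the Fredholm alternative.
(I - K) is invertible (det(I - K) = -5 ≠ 0), so for every y in C^3 the equation (I - K) x = y has a unique solution.

K has rank 1, so it is an outer product K = u v^T: every row of K is a multiple of one row vector. Reading off the entries, u = (0, 0, 3) and v = (-1, 1, 2) (row i of K equals u_i·v^T). A rank-one matrix u v^T satisfies K u = u (v·u) and kills the (2)-dimensional subspace v^⊥, so its characteristic polynomial is lambda^2 (lambda - v·u) with v·u = tr K = 6. Hence the eigenvalues of I - K are 1 (multiplicity 2) and 1 - (6) = -5, so det(I - K) = -5. (Direct check: I - K =
[[1, 0, 0],
 [0, 1, 0],
 [3, -3, -5]]
has determinant -5.) The finite-dimensional Fredholm alternative says: either (I - K) is invertible, or ker(I - K) ≠ {0} and then range(I - K) = ker((I - K)^*)^⊥, with dim ker(I - K) = dim ker((I - K)^*). Since det(I - K) ≠ 0, 1 is not an eigenvalue of K and ker(I - K) = {0}, so we are in the first case: for every y there is a unique x = (I - K)^(-1) y. Explicitly, by the Sherman–Morrison formula, (I - u v^T)^(-1) = I + u v^T/(1 - v·u), i.e. (I - K)^(-1) = I + K/(-5).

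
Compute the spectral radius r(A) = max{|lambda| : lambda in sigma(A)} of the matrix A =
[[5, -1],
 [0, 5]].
r(A) = 5

The eigenvalues of A are the roots of its characteristic polynomial. With M = A (coefficients from the trace and determinant):
  p(λ) = det(λ I - M) = λ^2 - 10λ + 25.
For λ^2 - 10λ + 25 the discriminant is 0. It is a perfect square (0^2), so the roots are rational: λ = (10 ± 0)/2 = 5, 5.
Thus the eigenvalues (to 4 decimals) are 5 (modulus 5). The spectral radius is the largest modulus: r(A) = 5. (Cross-check: r(A) ≤ ||A||_2 ≈ 5.5249; equality holds whenever A is normal, though it can also hold for some non-normal A.)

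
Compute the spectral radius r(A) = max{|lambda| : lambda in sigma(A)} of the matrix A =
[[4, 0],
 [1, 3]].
r(A) = 4

The eigenvalues of A are the roots of its characteristic polynomial. With M = A (coefficients from the trace and determinant):
  p(λ) = det(λ I - M) = λ^2 - 7λ + 12.
For λ^2 - 7λ + 12 the discriminant is 1. It is a perfect square (1^2), so the roots are rational: λ = (7 ± 1)/2 = 4, 3.
Thus the eigenvalues (to 4 decimals) are 4 (modulus 4); 3 (modulus 3). The spectral radius is the largest modulus: r(A) = 4. (Cross-check: r(A) ≤ ||A||_2 ≈ 4.2426; equality holds whenever A is normal, though it can also hold for some non-normal A.)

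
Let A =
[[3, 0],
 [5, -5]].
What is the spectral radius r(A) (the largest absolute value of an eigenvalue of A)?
r(A) = 5

The eigenvalues of A are the roots of its characteristic polynomial. With M = A (coefficients from the trace and determinant):
  p(λ) = det(λ I - M) = λ^2 + 2λ - 15.
For λ^2 + 2λ - 15 the discriminant is 64. It is a perfect square (8^2), so the roots are rational: λ = (-2 ± 8)/2 = 3, -5.
Thus the eigenvalues (to 4 decimals) are 3 (modulus 3); -5 (modulus 5). The spectral radius is the largest modulus: r(A) = 5. (Cross-check: r(A) ≤ ||A||_2 ≈ 7.4096; equality holds whenever A is normal, though it can also hold for some non-normal A.)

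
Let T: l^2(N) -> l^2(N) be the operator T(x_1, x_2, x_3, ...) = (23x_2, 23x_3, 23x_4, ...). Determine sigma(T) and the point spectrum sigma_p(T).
sigma(T) = closed disk {z in C : |z| ≤ 23}; sigma_p(T) = open disk {z in C : |z| < 23}

Note T = 23·V where V is the unit left shift (V x)_k = x_{k+1}; so sigma(T) = 23·sigma(V) and ||T|| = 23||V||. ||T x||^2 = 529sum_{k≥2} |x_k|^2 ≤ 529||x||^2, with equality on {x : x_1 = 0}, so ||T|| = 23. For any lambda with |lambda| < 23, set r = lambda/23 (|r| < 1); the vector x = (1, r, r^2, ...) is in l^2 and satisfies T x = 23(r, r^2, ...) = lambda x, so lambda is an eigenvalue. On the boundary |lambda| = 23 the geometric series diverges, so no l^2 eigenvector exists, but these lambda lie in the approximate point spectrum. Hence sigma(T) is the closed disk of radius 23 and sigma_p(T) is the open disk.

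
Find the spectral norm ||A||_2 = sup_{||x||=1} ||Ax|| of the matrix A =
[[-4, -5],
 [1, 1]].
||A||_2 = sqrt((43 + sqrt(1845))/2) ≈ 6.5557 (= sqrt(largest eigenvalue of A^T A))

||A||_2 = sigma_max(A) = sqrt(lambda_max(A^T A)). Form the symmetric matrix M = A^T A =
[[17, 21],
 [21, 26]].
Its characteristic polynomial (trace, determinant of M give the coefficients) is
  p(λ) = det(λ I - M) = λ^2 - 43λ + 1.
For λ^2 - 43λ + 1 the discriminant is 1845. It is nonnegative but not a perfect square, so the roots are real and irrational: λ = (43 ± sqrt(1845))/2 ≈ 42.9767, 0.0233.
So the eigenvalues of A^T A are ≈ 0.0233, 42.9767 (all ≥ 0, as they must be for A^T A). The largest is λ_max = (43 + sqrt(1845))/2 ≈ 42.9767, hence ||A||_2 = sqrt(λ_max) = sqrt((43 + sqrt(1845))/2) ≈ 6.5557.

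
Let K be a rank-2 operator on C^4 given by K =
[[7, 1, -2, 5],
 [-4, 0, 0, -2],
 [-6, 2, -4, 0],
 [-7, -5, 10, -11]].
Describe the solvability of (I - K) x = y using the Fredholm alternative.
(I - K) is invertible (det(I - K) = -35 ≠ 0), so for every y in C^4 the equation (I - K) x = y has a unique solution.

K has rank 2 and factors as K = U V^T = u1 v1^T + u2 v2^T with u1 = (2, -1, -1, -3), v1 = (3, 1, -2, 3), u2 = (-1, 1, 3, -2), v2 = (-1, 1, -2, 1) (multiplying out reproduces the displayed K). The nonzero eigenvalues of U V^T coincide with those of the 2 x 2 matrix G = V^T U = [[v1·u1, v1·u2], [v2·u1, v2·u2]] = [[-2, -14], [-4, -6]], and by the Sylvester determinant identity det(I_4 - U V^T) = det(I_2 - V^T U) = det([[3, 14], [4, 7]]) = (3)(7) - (14)(4) = -35. (Direct check: I - K =
[[-6, -1, 2, -5],
 [4, 1, 0, 2],
 [6, -2, 5, 0],
 [7, 5, -10, 12]]
has determinant -35.) The finite-dimensional Fredholm alternative says: either (I - K) is invertible, or ker(I - K) ≠ {0} and then range(I - K) = ker((I - K)^*)^⊥, with dim ker(I - K) = dim ker((I - K)^*). Since det(I - K) ≠ 0, 1 is not an eigenvalue of K and ker(I - K) = {0}, so we are in the first case: for every y there is a unique x = (I - K)^(-1) y. (Explicitly, by the Woodbury identity, (I - U V^T)^(-1) = I + U (I_2 - G)^(-1) V^T.)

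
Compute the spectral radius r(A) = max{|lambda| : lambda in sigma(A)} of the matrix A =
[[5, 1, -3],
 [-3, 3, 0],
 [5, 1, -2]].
r(A) = 3

The eigenvalues of A are the roots of its characteristic polynomial. With M = A (coefficients from the trace, the sum of principal 2x2 minors, and det A):
  p(λ) = det(λ I - M) = λ^3 - 6λ^2 + 17λ - 18.
By the rational root theorem any rational root is an integer divisor of 18. Testing λ = 2: p(2) = 8 - 24 + 34 - 18 = 0, so λ = 2 is a root. Dividing out (λ - 2) leaves p(λ) = (λ - 2)(λ^2 - 4λ + 9). For λ^2 - 4λ + 9 the discriminant is -20. It is negative, so the roots are the complex-conjugate pair λ = 2 ± (sqrt(20)/2) i ≈ 2 ± 2.2361i. For a conjugate pair the product of the roots equals the constant term, so |λ|^2 = 9 and |λ| = sqrt(9) = 3.
Thus the eigenvalues (to 4 decimals) are 2 ± 2.2361i (modulus 3); 2 (modulus 2). The spectral radius is the largest modulus: r(A) = 3. (Cross-check: r(A) ≤ ||A||_2 ≈ 8.3735; equality holds whenever A is normal, though it can also hold for some non-normal A.)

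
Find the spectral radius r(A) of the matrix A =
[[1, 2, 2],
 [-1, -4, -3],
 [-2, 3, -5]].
r(A) ≈ 5.3493

The eigenvalues of A are the roots of its characteristic polynomial. With M = A (coefficients from the trace, the sum of principal 2x2 minors, and det A):
  p(λ) = det(λ I - M) = λ^3 + 8λ^2 + 26λ - 9.
No integer candidate from the rational root theorem (±divisors of 9) is a root, so the roots are irrational. The cubic discriminant is Δ = -44491 < 0, so there is one real root and a complex-conjugate pair. p(0) = -9 and p(1) = 26 have opposite signs, so a root lies in (0, 1); Newton's method refines it to λ ≈ 0.3145. Dividing out (λ - (0.3145)) leaves approximately λ^2 + 8.3145λ + 28.6151. For λ^2 + 8.3145λ + 28.6151 the discriminant is -45.3291. It is negative, so the remaining roots are the complex-conjugate pair λ ≈ -4.1573 ± 3.3663i. Their product equals the constant term, so |λ|^2 ≈ 28.6151 and |λ| ≈ 5.3493.
Thus the eigenvalues (to 4 decimals) are 0.3145 (modulus 0.3145); -4.1573 ± 3.3663i (modulus 5.3493). The spectral radius is the largest modulus: r(A) ≈ 5.3493. (Cross-check: r(A) ≤ ||A||_2 ≈ 6.6325; equality holds whenever A is normal, though it can also hold for some non-normal A.)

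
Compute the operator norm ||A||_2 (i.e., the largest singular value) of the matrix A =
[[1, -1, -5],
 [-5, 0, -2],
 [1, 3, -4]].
||A||_2 ≈ 6.8093 (= sqrt(largest eigenvalue of A^T A))

||A||_2 = sigma_max(A) = sqrt(lambda_max(A^T A)). Form the symmetric matrix M = A^T A =
[[27, 2, 1],
 [2, 10, -7],
 [1, -7, 45]].
Its characteristic polynomial (trace, sum of principal 2x2 minors, determinant of M give the coefficients) is
  p(λ) = det(λ I - M) = λ^3 - 82λ^2 + 1881λ - 10609.
No integer candidate from the rational root theorem (±divisors of 10609) is a root, so the roots are irrational. The cubic discriminant is Δ = 187105769 > 0, so there are three distinct real roots. p(8) = -297 and p(9) = 407 have opposite signs, so a root lies in (8, 9); Newton's method refines it to λ ≈ 8.4025. p(27) = 83 and p(28) = -277 have opposite signs, so a root lies in (27, 28); Newton's method refines it to λ ≈ 27.2304. p(46) = -259 and p(47) = 483 have opposite signs, so a root lies in (46, 47); Newton's method refines it to λ ≈ 46.367. Check (Vieta): the three roots sum to 82, matching tr M = 82.
So the eigenvalues of A^T A are ≈ 8.4025, 27.2304, 46.367 (all ≥ 0, as they must be for A^T A). The largest is λ_max ≈ 46.367, hence ||A||_2 = sqrt(λ_max) ≈ 6.8093.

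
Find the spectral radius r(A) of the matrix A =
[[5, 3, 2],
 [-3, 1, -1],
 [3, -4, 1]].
r(A) ≈ 5.1819

The eigenvalues of A are the roots of its characteristic polynomial. With M = A (coefficients from the trace, the sum of principal 2x2 minors, and det A):
  p(λ) = det(λ I - M) = λ^3 - 7λ^2 + 10λ - 3.
No integer candidate from the rational root theorem (±divisors of 3) is a root, so the roots are irrational. The cubic discriminant is Δ = 321 > 0, so there are three distinct real roots. p(0) = -3 and p(1) = 1 have opposite signs, so a root lies in (0, 1); Newton's method refines it to λ ≈ 0.4116. p(1) = 1 and p(2) = -3 have opposite signs, so a root lies in (1, 2); Newton's method refines it to λ ≈ 1.4064. p(5) = -3 and p(6) = 21 have opposite signs, so a root lies in (5, 6); Newton's method refines it to λ ≈ 5.1819. Check (Vieta): the three roots sum to 7, matching tr M = 7.
Thus the eigenvalues (to 4 decimals) are 0.4116 (modulus 0.4116); 1.4064 (modulus 1.4064); 5.1819 (modulus 5.1819). The spectral radius is the largest modulus: r(A) ≈ 5.1819. (Cross-check: r(A) ≤ ||A||_2 ≈ 6.9975; equality holds whenever A is normal, though it can also hold for some non-normal A.)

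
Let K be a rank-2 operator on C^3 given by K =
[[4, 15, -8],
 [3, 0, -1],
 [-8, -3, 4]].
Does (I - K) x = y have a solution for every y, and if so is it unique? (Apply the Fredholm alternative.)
(I - K) is invertible (det(I - K) = -103 ≠ 0), so for every y in C^3 the equation (I - K) x = y has a unique solution.

K has rank 2 and factors as K = U V^T = u1 v1^T + u2 v2^T with u1 = (3, 1, -3), v1 = (2, 3, -2), u2 = (2, -1, 2), v2 = (-1, 3, -1) (multiplying out reproduces the displayed K). The nonzero eigenvalues of U V^T coincide with those of the 2 x 2 matrix G = V^T U = [[v1·u1, v1·u2], [v2·u1, v2·u2]] = [[15, -3], [3, -7]], and by the Sylvester determinant identity det(I_3 - U V^T) = det(I_2 - V^T U) = det([[-14, 3], [-3, 8]]) = (-14)(8) - (3)(-3) = -103. (Direct check: I - K =
[[-3, -15, 8],
 [-3, 1, 1],
 [8, 3, -3]]
has determinant -103.) The finite-dimensional Fredholm alternative says: either (I - K) is invertible, or ker(I - K) ≠ {0} and then range(I - K) = ker((I - K)^*)^⊥, with dim ker(I - K) = dim ker((I - K)^*). Since det(I - K) ≠ 0, 1 is not an eigenvalue of K and ker(I - K) = {0}, so we are in the first case: for every y there is a unique x = (I - K)^(-1) y. (Explicitly, by the Woodbury identity, (I - U V^T)^(-1) = I + U (I_2 - G)^(-1) V^T.)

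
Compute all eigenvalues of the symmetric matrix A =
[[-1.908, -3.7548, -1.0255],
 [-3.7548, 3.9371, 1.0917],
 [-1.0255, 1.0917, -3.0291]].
sigma(A) ≈ {-4, -3, 6}

A is real symmetric, so its spectrum consists of real eigenvalues. Expanding the characteristic polynomial of the displayed matrix gives
  det(λ I - A) = p(λ) = λ^3 + (1)λ^2 + (-30)λ + (-72.0012).
Solving p(λ) = 0 yields eigenvalues ≈ -4, -3, 6. (A is shown rounded to 4 decimals, so these recover the underlying integer eigenvalues to within that precision.)
Verification: the trace of A = -1 equals the sum of eigenvalues -1, and det(A) ≈ 72.0012 matches the eigenvalue product 72.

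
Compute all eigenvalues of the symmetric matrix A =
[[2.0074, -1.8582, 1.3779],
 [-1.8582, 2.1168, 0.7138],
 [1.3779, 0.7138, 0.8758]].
sigma(A) ≈ {-1, 2, 4}

A is real symmetric, so its spectrum consists of real eigenvalues. Expanding the characteristic polynomial of the displayed matrix gives
  det(λ I - A) = p(λ) = λ^3 + (-5)λ^2 + (2)λ + (8).
Solving p(λ) = 0 yields eigenvalues ≈ -1, 2, 4. (A is shown rounded to 4 decimals, so these recover the underlying integer eigenvalues to within that precision.)
Verification: the trace of A = 5 equals the sum of eigenvalues 5, and det(A) ≈ -7.9996 matches the eigenvalue product -8.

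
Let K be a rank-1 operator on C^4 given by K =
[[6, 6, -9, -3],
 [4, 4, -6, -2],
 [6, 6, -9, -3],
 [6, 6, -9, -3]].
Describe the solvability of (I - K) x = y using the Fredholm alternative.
(I - K) is invertible (det(I - K) = 3 ≠ 0), so for every y in C^4 the equation (I - K) x = y has a unique solution.

K has rank 1, so it is an outer product K = u v^T: every row of K is a multiple of one row vector. Reading off the entries, u = (3, 2, 3, 3) and v = (2, 2, -3, -1) (row i of K equals u_i·v^T). A rank-one matrix u v^T satisfies K u = u (v·u) and kills the (3)-dimensional subspace v^⊥, so its characteristic polynomial is lambda^3 (lambda - v·u) with v·u = tr K = -2. Hence the eigenvalues of I - K are 1 (multiplicity 3) and 1 - (-2) = 3, so det(I - K) = 3. (Direct check: I - K =
[[-5, -6, 9, 3],
 [-4, -3, 6, 2],
 [-6, -6, 10, 3],
 [-6, -6, 9, 4]]
has determinant 3.) The finite-dimensional Fredholm alternative says: either (I - K) is invertible, or ker(I - K) ≠ {0} and then range(I - K) = ker((I - K)^*)^⊥, with dim ker(I - K) = dim ker((I - K)^*). Since det(I - K) ≠ 0, 1 is not an eigenvalue of K and ker(I - K) = {0}, so we are in the first case: for every y there is a unique x = (I - K)^(-1) y. Explicitly, by the Sherman–Morrison formula, (I - u v^T)^(-1) = I + u v^T/(1 - v·u), i.e. (I - K)^(-1) = I + K/(3).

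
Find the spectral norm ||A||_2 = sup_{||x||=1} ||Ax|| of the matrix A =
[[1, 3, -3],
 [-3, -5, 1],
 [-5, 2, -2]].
||A||_2 ≈ 7.0441 (= sqrt(largest eigenvalue of A^T A))

||A||_2 = sigma_max(A) = sqrt(lambda_max(A^T A)). Form the symmetric matrix M = A^T A =
[[35, 8, 4],
 [8, 38, -18],
 [4, -18, 14]].
Its characteristic polynomial (trace, sum of principal 2x2 minors, determinant of M give the coefficients) is
  p(λ) = det(λ I - M) = λ^3 - 87λ^2 + 1948λ - 4624.
No integer candidate from the rational root theorem (±divisors of 4624) is a root, so the roots are irrational. The cubic discriminant is Δ = 502638800 > 0, so there are three distinct real roots. p(2) = -1068 and p(3) = 464 have opposite signs, so a root lies in (2, 3); Newton's method refines it to λ ≈ 2.686. p(34) = 340 and p(35) = -144 have opposite signs, so a root lies in (34, 35); Newton's method refines it to λ ≈ 34.6952. p(49) = -410 and p(50) = 276 have opposite signs, so a root lies in (49, 50); Newton's method refines it to λ ≈ 49.6189. Check (Vieta): the three roots sum to 87, matching tr M = 87.
So the eigenvalues of A^T A are ≈ 2.686, 34.6952, 49.6189 (all ≥ 0, as they must be for A^T A). The largest is λ_max ≈ 49.6189, hence ||A||_2 = sqrt(λ_max) ≈ 7.0441.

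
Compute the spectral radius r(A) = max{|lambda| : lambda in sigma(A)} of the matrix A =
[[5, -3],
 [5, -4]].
r(A) = (1 + sqrt(21))/2 ≈ 2.7913

The eigenvalues of A are the roots of its characteristic polynomial. With M = A (coefficients from the trace and determinant):
  p(λ) = det(λ I - M) = λ^2 - λ - 5.
For λ^2 - λ - 5 the discriminant is 21. It is nonnegative but not a perfect square, so the roots are real and irrational: λ = (1 ± sqrt(21))/2 ≈ 2.7913, -1.7913.
Thus the eigenvalues (to 4 decimals) are 2.7913 (modulus 2.7913); -1.7913 (modulus 1.7913). The spectral radius is the largest modulus: r(A) = (1 + sqrt(21))/2 ≈ 2.7913. (Cross-check: r(A) ≤ ||A||_2 ≈ 8.6409; equality holds whenever A is normal, though it can also hold for some non-normal A.)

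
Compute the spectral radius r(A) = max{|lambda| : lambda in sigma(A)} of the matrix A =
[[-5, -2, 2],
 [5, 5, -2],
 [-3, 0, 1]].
r(A) ≈ 3.6728

The eigenvalues of A are the roots of its characteristic polynomial. With M = A (coefficients from the trace, the sum of principal 2x2 minors, and det A):
  p(λ) = det(λ I - M) = λ^3 - λ^2 - 9λ - 3.
No integer candidate from the rational root theorem (±divisors of 3) is a root, so the roots are irrational. The cubic discriminant is Δ = 2256 > 0, so there are three distinct real roots. p(-3) = -12 and p(-2) = 3 have opposite signs, so a root lies in (-3, -2); Newton's method refines it to λ ≈ -2.3209. p(-1) = 4 and p(0) = -3 have opposite signs, so a root lies in (-1, 0); Newton's method refines it to λ ≈ -0.3519. p(3) = -12 and p(4) = 9 have opposite signs, so a root lies in (3, 4); Newton's method refines it to λ ≈ 3.6728. Check (Vieta): the three roots sum to 1, matching tr M = 1.
Thus the eigenvalues (to 4 decimals) are -2.3209 (modulus 2.3209); -0.3519 (modulus 0.3519); 3.6728 (modulus 3.6728). The spectral radius is the largest modulus: r(A) ≈ 3.6728. (Cross-check: r(A) ≤ ||A||_2 ≈ 9.5351; equality holds whenever A is normal, though it can also hold for some non-normal A.)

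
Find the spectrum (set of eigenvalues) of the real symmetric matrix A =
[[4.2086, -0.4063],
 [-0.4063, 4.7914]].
sigma(A) ≈ {4, 5}

A is real symmetric, so its spectrum consists of real eigenvalues. Expanding the characteristic polynomial of the displayed matrix gives
  det(λ I - A) = p(λ) = λ^2 + (-9)λ + (20).
Solving p(λ) = 0 yields eigenvalues ≈ 4, 5. (A is shown rounded to 4 decimals, so these recover the underlying integer eigenvalues to within that precision.)
Verification: the trace of A = 9 equals the sum of eigenvalues 9, and det(A) ≈ 20.0000 matches the eigenvalue product 20.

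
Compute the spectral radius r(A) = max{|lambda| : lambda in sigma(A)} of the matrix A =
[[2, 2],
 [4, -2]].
r(A) = sqrt(48)/2 ≈ 3.4641

The eigenvalues of A are the roots of its characteristic polynomial. With M = A (coefficients from the trace and determinant):
  p(λ) = det(λ I - M) = λ^2 - 12.
For λ^2 - 12 the discriminant is 48. It is nonnegative but not a perfect square, so the roots are real and irrational: λ = ± sqrt(48)/2 ≈ 3.4641, -3.4641.
Thus the eigenvalues (to 4 decimals) are 3.4641 (modulus 3.4641); -3.4641 (modulus 3.4641). The spectral radius is the largest modulus: r(A) = sqrt(48)/2 ≈ 3.4641. (Cross-check: r(A) ≤ ||A||_2 ≈ 4.6056; equality holds whenever A is normal, though it can also hold for some non-normal A.)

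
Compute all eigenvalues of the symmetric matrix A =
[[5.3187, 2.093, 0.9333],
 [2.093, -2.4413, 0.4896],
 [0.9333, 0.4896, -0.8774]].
sigma(A) ≈ {-3, -1, 6}

A is real symmetric, so its spectrum consists of real eigenvalues. Expanding the characteristic polynomial of the displayed matrix gives
  det(λ I - A) = p(λ) = λ^3 + (-2)λ^2 + (-21)λ + (-18).
Solving p(λ) = 0 yields eigenvalues ≈ -3, -1, 6. (A is shown rounded to 4 decimals, so these recover the underlying integer eigenvalues to within that precision.)
Verification: the trace of A = 2 equals the sum of eigenvalues 2, and det(A) ≈ 18.0005 matches the eigenvalue product 18.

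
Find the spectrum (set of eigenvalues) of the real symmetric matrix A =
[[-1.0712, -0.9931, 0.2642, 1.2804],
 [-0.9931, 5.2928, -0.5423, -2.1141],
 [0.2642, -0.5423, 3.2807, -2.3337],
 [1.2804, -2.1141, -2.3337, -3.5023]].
sigma(A) ≈ {-5, -1, 4, 6}

A is real symmetric, so its spectrum consists of real eigenvalues. Expanding the characteristic polynomial of the displayed matrix gives
  det(λ I - A) = p(λ) = λ^4 + (-4)λ^3 + (-31)λ^2 + (94.0024)λ + (119.9985).
Solving p(λ) = 0 yields eigenvalues ≈ -5, -1, 4, 6. (A is shown rounded to 4 decimals, so these recover the underlying integer eigenvalues to within that precision.)
Verification: the trace of A = 4 equals the sum of eigenvalues 4, and det(A) ≈ 119.9985 matches the eigenvalue product 120.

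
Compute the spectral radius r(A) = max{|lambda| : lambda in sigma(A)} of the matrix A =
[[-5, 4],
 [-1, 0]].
r(A) = 4

The eigenvalues of A are the roots of its characteristic polynomial. With M = A (coefficients from the trace and determinant):
  p(λ) = det(λ I - M) = λ^2 + 5λ + 4.
For λ^2 + 5λ + 4 the discriminant is 9. It is a perfect square (3^2), so the roots are rational: λ = (-5 ± 3)/2 = -1, -4.
Thus the eigenvalues (to 4 decimals) are -1 (modulus 1); -4 (modulus 4). The spectral radius is the largest modulus: r(A) = 4. (Cross-check: r(A) ≤ ||A||_2 ≈ 6.451; equality holds whenever A is normal, though it can also hold for some non-normal A.)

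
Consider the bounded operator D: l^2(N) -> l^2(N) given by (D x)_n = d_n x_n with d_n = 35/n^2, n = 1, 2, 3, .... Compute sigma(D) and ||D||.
sigma(D) = {35/n^2 : n ≥ 1} ∪ {0}; ||D|| = 35

A bounded diagonal operator on l^2 with diagonal entries d_n has spectrum equal to the closure of {d_n : n ≥ 1}: every d_n is an eigenvalue (with eigenvector e_n), so {d_n} ⊂ sigma(D); the spectrum is closed, so its closure is too; and for lambda not in the closure, (D - lambda I) has bounded inverse (the diagonal entries 1/(d_n - lambda) are bounded). For our sequence d_n = 35/n^2, n = 1, 2, 3, ...:
  - {d_n} = {35/n^2 : n ≥ 1}; the only limit point is 0
  - closure = {35/n^2 : n ≥ 1} ∪ {0}
For the norm: a diagonal operator has ||D|| = sup_n |d_n|. Here d_n = 35/n^2 is positive and decreasing, so sup_n |d_n| = d_1 = 35. So ||D|| = 35.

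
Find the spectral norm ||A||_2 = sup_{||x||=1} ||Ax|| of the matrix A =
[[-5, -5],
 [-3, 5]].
||A||_2 = sqrt((84 + sqrt(656))/2) ≈ 7.4031 (= sqrt(largest eigenvalue of A^T A))

||A||_2 = sigma_max(A) = sqrt(lambda_max(A^T A)). Form the symmetric matrix M = A^T A =
[[34, 10],
 [10, 50]].
Its characteristic polynomial (trace, determinant of M give the coefficients) is
  p(λ) = det(λ I - M) = λ^2 - 84λ + 1600.
For λ^2 - 84λ + 1600 the discriminant is 656. It is nonnegative but not a perfect square, so the roots are real and irrational: λ = (84 ± sqrt(656))/2 ≈ 54.8062, 29.1938.
So the eigenvalues of A^T A are ≈ 29.1938, 54.8062 (all ≥ 0, as they must be for A^T A). The largest is λ_max = (84 + sqrt(656))/2 ≈ 54.8062, hence ||A||_2 = sqrt(λ_max) = sqrt((84 + sqrt(656))/2) ≈ 7.4031.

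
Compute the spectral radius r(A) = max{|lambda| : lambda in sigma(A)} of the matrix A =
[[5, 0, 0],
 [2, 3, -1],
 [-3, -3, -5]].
r(A) = (2 + sqrt(76))/2 ≈ 5.3589

The eigenvalues of A are the roots of its characteristic polynomial. With M = A (coefficients from the trace, the sum of principal 2x2 minors, and det A):
  p(λ) = det(λ I - M) = λ^3 - 3λ^2 - 28λ + 90.
By the rational root theorem any rational root is an integer divisor of 90. Testing λ = 5: p(5) = 125 - 75 - 140 + 90 = 0, so λ = 5 is a root. Dividing out (λ - 5) leaves p(λ) = (λ - 5)(λ^2 + 2λ - 18). For λ^2 + 2λ - 18 the discriminant is 76. It is nonnegative but not a perfect square, so the roots are real and irrational: λ = (-2 ± sqrt(76))/2 ≈ 3.3589, -5.3589.
Thus the eigenvalues (to 4 decimals) are 3.3589 (modulus 3.3589); -5.3589 (modulus 5.3589); 5 (modulus 5). The spectral radius is the largest modulus: r(A) = (2 + sqrt(76))/2 ≈ 5.3589. (Cross-check: r(A) ≤ ||A||_2 ≈ 7.4805; equality holds whenever A is normal, though it can also hold for some non-normal A.)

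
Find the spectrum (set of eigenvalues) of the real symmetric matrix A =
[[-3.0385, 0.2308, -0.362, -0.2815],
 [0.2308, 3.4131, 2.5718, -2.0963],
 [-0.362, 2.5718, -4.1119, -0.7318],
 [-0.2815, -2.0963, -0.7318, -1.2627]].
sigma(A) ≈ {-5, -3, -2, 5}

A is real symmetric, so its spectrum consists of real eigenvalues. Expanding the characteristic polynomial of the displayed matrix gives
  det(λ I - A) = p(λ) = λ^4 + (5)λ^3 + (-19)λ^2 + (-124.9978)λ + (-149.9959).
Solving p(λ) = 0 yields eigenvalues ≈ -5, -3, -2, 5. (A is shown rounded to 4 decimals, so these recover the underlying integer eigenvalues to within that precision.)
Verification: the trace of A = -5 equals the sum of eigenvalues -5, and det(A) ≈ -149.9959 matches the eigenvalue product -150.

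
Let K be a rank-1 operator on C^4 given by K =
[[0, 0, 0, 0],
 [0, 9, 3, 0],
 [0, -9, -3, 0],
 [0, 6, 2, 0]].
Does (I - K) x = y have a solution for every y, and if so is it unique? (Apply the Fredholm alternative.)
(I - K) is invertible (det(I - K) = -5 ≠ 0), so for every y in C^4 the equation (I - K) x = y has a unique solution.

K has rank 1, so it is an outer product K = u v^T: every row of K is a multiple of one row vector. Reading off the entries, u = (0, -3, 3, -2) and v = (0, -3, -1, 0) (row i of K equals u_i·v^T). A rank-one matrix u v^T satisfies K u = u (v·u) and kills the (3)-dimensional subspace v^⊥, so its characteristic polynomial is lambda^3 (lambda - v·u) with v·u = tr K = 6. Hence the eigenvalues of I - K are 1 (multiplicity 3) and 1 - (6) = -5, so det(I - K) = -5. (Direct check: I - K =
[[1, 0, 0, 0],
 [0, -8, -3, 0],
 [0, 9, 4, 0],
 [0, -6, -2, 1]]
has determinant -5.) The finite-dimensional Fredholm alternative says: either (I - K) is invertible, or ker(I - K) ≠ {0} and then range(I - K) = ker((I - K)^*)^⊥, with dim ker(I - K) = dim ker((I - K)^*). Since det(I - K) ≠ 0, 1 is not an eigenvalue of K and ker(I - K) = {0}, so we are in the first case: for every y there is a unique x = (I - K)^(-1) y. Explicitly, by the Sherman–Morrison formula, (I - u v^T)^(-1) = I + u v^T/(1 - v·u), i.e. (I - K)^(-1) = I + K/(-5).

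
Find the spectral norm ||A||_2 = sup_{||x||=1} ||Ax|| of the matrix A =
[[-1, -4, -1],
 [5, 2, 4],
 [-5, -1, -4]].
||A||_2 ≈ 9.6224 (= sqrt(largest eigenvalue of A^T A))

||A||_2 = sigma_max(A) = sqrt(lambda_max(A^T A)). Form the symmetric matrix M = A^T A =
[[51, 19, 41],
 [19, 21, 16],
 [41, 16, 33]].
Its characteristic polynomial (trace, sum of principal 2x2 minors, determinant of M give the coefficients) is
  p(λ) = det(λ I - M) = λ^3 - 105λ^2 + 1149λ - 1.
No integer candidate from the rational root theorem (±divisors of 1) is a root, so the roots are irrational. The cubic discriminant is Δ = 8485113312 > 0, so there are three distinct real roots. p(0) = -1 and p(1) = 1044 have opposite signs, so a root lies in (0, 1); Newton's method refines it to λ ≈ 0.0009. p(12) = 395 and p(13) = -612 have opposite signs, so a root lies in (12, 13); Newton's method refines it to λ ≈ 12.4085. p(92) = -4325 and p(93) = 3068 have opposite signs, so a root lies in (92, 93); Newton's method refines it to λ ≈ 92.5907. Check (Vieta): the three roots sum to 105, matching tr M = 105.
So the eigenvalues of A^T A are ≈ 0.0009, 12.4085, 92.5907 (all ≥ 0, as they must be for A^T A). The largest is λ_max ≈ 92.5907, hence ||A||_2 = sqrt(λ_max) ≈ 9.6224.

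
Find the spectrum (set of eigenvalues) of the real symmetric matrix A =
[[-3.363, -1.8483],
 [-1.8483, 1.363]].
sigma(A) ≈ {-4, 2}

A is real symmetric, so its spectrum consists of real eigenvalues. Expanding the characteristic polynomial of the displayed matrix gives
  det(λ I - A) = p(λ) = λ^2 + (2)λ + (-8).
Solving p(λ) = 0 yields eigenvalues ≈ -4, 2. (A is shown rounded to 4 decimals, so these recover the underlying integer eigenvalues to within that precision.)
Verification: the trace of A = -2 equals the sum of eigenvalues -2, and det(A) ≈ -8.0000 matches the eigenvalue product -8.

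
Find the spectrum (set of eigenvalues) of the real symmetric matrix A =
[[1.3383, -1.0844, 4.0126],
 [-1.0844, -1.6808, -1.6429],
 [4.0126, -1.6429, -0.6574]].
sigma(A) ≈ {-4, -2, 5}

A is real symmetric, so its spectrum consists of real eigenvalues. Expanding the characteristic polynomial of the displayed matrix gives
  det(λ I - A) = p(λ) = λ^3 + (1)λ^2 + (-22)λ + (-40).
Solving p(λ) = 0 yields eigenvalues ≈ -4, -2, 5. (A is shown rounded to 4 decimals, so these recover the underlying integer eigenvalues to within that precision.)
Verification: the trace of A = -1 equals the sum of eigenvalues -1, and det(A) ≈ 39.9995 matches the eigenvalue product 40.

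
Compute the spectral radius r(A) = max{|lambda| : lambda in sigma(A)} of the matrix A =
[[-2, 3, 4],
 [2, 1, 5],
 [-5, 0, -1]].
r(A) ≈ 3.9821

The eigenvalues of A are the roots of its characteristic polynomial. With M = A (coefficients from the trace, the sum of principal 2x2 minors, and det A):
  p(λ) = det(λ I - M) = λ^3 + 2λ^2 + 13λ + 47.
No integer candidate from the rational root theorem (±divisors of 47) is a root, so the roots are irrational. The cubic discriminant is Δ = -47263 < 0, so there is one real root and a complex-conjugate pair. p(-3) = -1 and p(-2) = 21 have opposite signs, so a root lies in (-3, -2); Newton's method refines it to λ ≈ -2.964. Dividing out (λ - (-2.964)) leaves approximately λ^2 - 0.964λ + 15.8571. For λ^2 - 0.964λ + 15.8571 the discriminant is -62.4994. It is negative, so the remaining roots are the complex-conjugate pair λ ≈ 0.482 ± 3.9528i. Their product equals the constant term, so |λ|^2 ≈ 15.8571 and |λ| ≈ 3.9821.
Thus the eigenvalues (to 4 decimals) are -2.964 (modulus 2.964); 0.482 ± 3.9528i (modulus 3.9821). The spectral radius is the largest modulus: r(A) ≈ 3.9821. (Cross-check: r(A) ≤ ||A||_2 ≈ 7.1227; equality holds whenever A is normal, though it can also hold for some non-normal A.)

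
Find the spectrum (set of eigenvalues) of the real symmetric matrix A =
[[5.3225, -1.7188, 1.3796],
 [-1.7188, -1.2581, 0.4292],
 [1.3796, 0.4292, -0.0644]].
sigma(A) ≈ {-2, 0, 6}

A is real symmetric, so its spectrum consists of real eigenvalues. Expanding the characteristic polynomial of the displayed matrix gives
  det(λ I - A) = p(λ) = λ^3 + (-4)λ^2 + (-12)λ + (0).
Solving p(λ) = 0 yields eigenvalues ≈ -2, 0, 6. (A is shown rounded to 4 decimals, so these recover the underlying integer eigenvalues to within that precision.)
Verification: the trace of A = 4 equals the sum of eigenvalues 4, and det(A) ≈ 0.0001 matches the eigenvalue product 0.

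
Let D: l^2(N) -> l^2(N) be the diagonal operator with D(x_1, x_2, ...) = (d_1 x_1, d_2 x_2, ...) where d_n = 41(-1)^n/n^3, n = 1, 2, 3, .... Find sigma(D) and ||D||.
sigma(D) = {41(-1)^n/n^3 : n ≥ 1} ∪ {0}; ||D|| = 41

A bounded diagonal operator on l^2 with diagonal entries d_n has spectrum equal to the closure of {d_n : n ≥ 1}: every d_n is an eigenvalue (with eigenvector e_n), so {d_n} ⊂ sigma(D); the spectrum is closed, so its closure is too; and for lambda not in the closure, (D - lambda I) has bounded inverse (the diagonal entries 1/(d_n - lambda) are bounded). For our sequence d_n = 41(-1)^n/n^3, n = 1, 2, 3, ...:
  - {d_n} = {41(-1)^n/n^3 : n ≥ 1}; the only limit point is 0
  - closure = {41(-1)^n/n^3 : n ≥ 1} ∪ {0}
For the norm: a diagonal operator has ||D|| = sup_n |d_n|. Here |d_n| = 41/n^3 is decreasing, so sup_n |d_n| = |d_1| = 41. So ||D|| = 41.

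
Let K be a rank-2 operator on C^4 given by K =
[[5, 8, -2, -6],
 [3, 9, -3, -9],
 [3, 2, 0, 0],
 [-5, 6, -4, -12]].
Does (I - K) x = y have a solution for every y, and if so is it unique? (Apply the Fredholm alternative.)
(I - K) is invertible (det(I - K) = -112 ≠ 0), so for every y in C^4 the equation (I - K) x = y has a unique solution.

K has rank 2 and factors as K = U V^T = u1 v1^T + u2 v2^T with u1 = (1, 0, 1, -3), v1 = (2, -1, 1, 3), u2 = (-3, -3, -1, -1), v2 = (-1, -3, 1, 3) (multiplying out reproduces the displayed K). The nonzero eigenvalues of U V^T coincide with those of the 2 x 2 matrix G = V^T U = [[v1·u1, v1·u2], [v2·u1, v2·u2]] = [[-6, -7], [-9, 8]], and by the Sylvester determinant identity det(I_4 - U V^T) = det(I_2 - V^T U) = det([[7, 7], [9, -7]]) = (7)(-7) - (7)(9) = -112. (Direct check: I - K =
[[-4, -8, 2, 6],
 [-3, -8, 3, 9],
 [-3, -2, 1, 0],
 [5, -6, 4, 13]]
has determinant -112.) The finite-dimensional Fredholm alternative says: either (I - K) is invertible, or ker(I - K) ≠ {0} and then range(I - K) = ker((I - K)^*)^⊥, with dim ker(I - K) = dim ker((I - K)^*). Since det(I - K) ≠ 0, 1 is not an eigenvalue of K and ker(I - K) = {0}, so we are in the first case: for every y there is a unique x = (I - K)^(-1) y. (Explicitly, by the Woodbury identity, (I - U V^T)^(-1) = I + U (I_2 - G)^(-1) V^T.)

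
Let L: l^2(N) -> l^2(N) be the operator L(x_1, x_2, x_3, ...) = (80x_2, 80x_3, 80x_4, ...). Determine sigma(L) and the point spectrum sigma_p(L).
sigma(L) = closed disk {z in C : |z| ≤ 80}; sigma_p(L) = open disk {z in C : |z| < 80}

Note L = 80·V where V is the unit left shift (V x)_k = x_{k+1}; so sigma(L) = 80·sigma(V) and ||L|| = 80||V||. ||L x||^2 = 6400sum_{k≥2} |x_k|^2 ≤ 6400||x||^2, with equality on {x : x_1 = 0}, so ||L|| = 80. For any lambda with |lambda| < 80, set r = lambda/80 (|r| < 1); the vector x = (1, r, r^2, ...) is in l^2 and satisfies L x = 80(r, r^2, ...) = lambda x, so lambda is an eigenvalue. On the boundary |lambda| = 80 the geometric series diverges, so no l^2 eigenvector exists, but these lambda lie in the approximate point spectrum. Hence sigma(L) is the closed disk of radius 80 and sigma_p(L) is the open disk.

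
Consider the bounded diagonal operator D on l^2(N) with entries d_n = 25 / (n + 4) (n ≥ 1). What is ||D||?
||D|| = 5 (attained at n = 1)

For D diagonal, ||D|| = sup_n |d_n| = sup_n 25/(n + 4). This is positive and strictly decreasing in n, so the supremum is attained at n = 1: d_1 = 25/(1 + 4) = 5. Hence ||D|| = 5.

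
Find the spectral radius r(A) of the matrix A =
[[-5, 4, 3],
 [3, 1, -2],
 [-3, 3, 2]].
r(A) = (4 + sqrt(24))/2 ≈ 4.4495

The eigenvalues of A are the roots of its characteristic polynomial. With M = A (coefficients from the trace, the sum of principal 2x2 minors, and det A):
  p(λ) = det(λ I - M) = λ^3 + 2λ^2 - 10λ + 4.
By the rational root theorem any rational root is an integer divisor of 4. Testing λ = 2: p(2) = 8 + 8 - 20 + 4 = 0, so λ = 2 is a root. Dividing out (λ - 2) leaves p(λ) = (λ - 2)(λ^2 + 4λ - 2). For λ^2 + 4λ - 2 the discriminant is 24. It is nonnegative but not a perfect square, so the roots are real and irrational: λ = (-4 ± sqrt(24))/2 ≈ 0.4495, -4.4495.
Thus the eigenvalues (to 4 decimals) are 0.4495 (modulus 0.4495); -4.4495 (modulus 4.4495); 2 (modulus 2). The spectral radius is the largest modulus: r(A) = (4 + sqrt(24))/2 ≈ 4.4495. (Cross-check: r(A) ≤ ||A||_2 ≈ 8.8271; equality holds whenever A is normal, though it can also hold for some non-normal A.)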